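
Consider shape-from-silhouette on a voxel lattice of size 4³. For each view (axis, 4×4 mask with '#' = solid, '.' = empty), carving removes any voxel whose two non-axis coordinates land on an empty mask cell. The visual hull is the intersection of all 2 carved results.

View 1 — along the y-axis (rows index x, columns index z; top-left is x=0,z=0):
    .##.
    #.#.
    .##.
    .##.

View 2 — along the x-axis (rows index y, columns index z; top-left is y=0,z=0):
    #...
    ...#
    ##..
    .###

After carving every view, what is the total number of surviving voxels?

initial block: 4^3 = 64
after view 1 [y-axis, 8 of 16 cells solid] → remaining = 32
after view 2 [x-axis, 7 of 16 cells solid] → remaining = 12

12 voxels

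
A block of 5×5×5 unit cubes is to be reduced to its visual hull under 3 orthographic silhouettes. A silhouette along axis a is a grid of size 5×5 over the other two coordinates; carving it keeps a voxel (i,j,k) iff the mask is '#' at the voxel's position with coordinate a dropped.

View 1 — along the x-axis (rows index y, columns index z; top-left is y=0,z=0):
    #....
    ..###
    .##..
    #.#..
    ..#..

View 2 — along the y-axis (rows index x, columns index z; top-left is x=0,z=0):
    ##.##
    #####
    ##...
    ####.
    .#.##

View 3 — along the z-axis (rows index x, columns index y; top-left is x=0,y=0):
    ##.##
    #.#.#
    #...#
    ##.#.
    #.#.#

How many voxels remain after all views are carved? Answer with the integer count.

full grid |V| = 125
[1] x-view keeps 9 columns → grid now 45
[2] y-view keeps 18 columns → grid now 28
[3] z-view keeps 15 columns → grid now 15

remaining voxels: 15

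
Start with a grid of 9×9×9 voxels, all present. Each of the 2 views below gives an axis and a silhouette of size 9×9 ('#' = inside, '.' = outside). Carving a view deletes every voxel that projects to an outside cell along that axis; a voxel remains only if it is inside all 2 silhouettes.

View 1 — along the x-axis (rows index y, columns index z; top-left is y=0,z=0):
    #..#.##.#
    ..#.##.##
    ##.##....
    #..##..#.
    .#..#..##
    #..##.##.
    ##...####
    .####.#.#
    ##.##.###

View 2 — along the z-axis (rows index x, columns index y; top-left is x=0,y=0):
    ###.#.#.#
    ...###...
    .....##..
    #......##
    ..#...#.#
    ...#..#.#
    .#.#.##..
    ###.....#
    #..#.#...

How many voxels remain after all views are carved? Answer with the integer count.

|visual hull| = 162

initial block: 9^3 = 729
step 1: project along x, AND mask (46/81) → |grid| = 414
step 2: project along z, AND mask (31/81) → |grid| = 162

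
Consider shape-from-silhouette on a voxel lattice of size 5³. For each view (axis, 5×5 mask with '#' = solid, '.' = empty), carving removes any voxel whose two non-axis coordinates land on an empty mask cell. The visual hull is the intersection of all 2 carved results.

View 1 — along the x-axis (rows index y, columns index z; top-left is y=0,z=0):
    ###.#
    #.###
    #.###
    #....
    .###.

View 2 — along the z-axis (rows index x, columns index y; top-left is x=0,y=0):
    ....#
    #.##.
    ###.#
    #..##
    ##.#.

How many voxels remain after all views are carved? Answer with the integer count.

initial block: 5^3 = 125
step 1: project along x, AND mask (16/25) → |grid| = 80
step 2: project along z, AND mask (14/25) → |grid| = 44

voxel count = 44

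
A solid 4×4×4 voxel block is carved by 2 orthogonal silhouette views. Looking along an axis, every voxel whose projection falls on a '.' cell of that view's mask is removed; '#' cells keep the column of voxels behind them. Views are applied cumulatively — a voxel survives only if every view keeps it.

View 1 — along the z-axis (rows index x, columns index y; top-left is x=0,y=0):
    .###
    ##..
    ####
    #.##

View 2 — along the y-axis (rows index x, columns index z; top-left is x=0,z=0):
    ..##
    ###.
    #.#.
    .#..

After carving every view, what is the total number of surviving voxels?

full grid |V| = 64
[1] z-view keeps 12 columns → grid now 48
[2] y-view keeps 8 columns → grid now 23

|visual hull| = 23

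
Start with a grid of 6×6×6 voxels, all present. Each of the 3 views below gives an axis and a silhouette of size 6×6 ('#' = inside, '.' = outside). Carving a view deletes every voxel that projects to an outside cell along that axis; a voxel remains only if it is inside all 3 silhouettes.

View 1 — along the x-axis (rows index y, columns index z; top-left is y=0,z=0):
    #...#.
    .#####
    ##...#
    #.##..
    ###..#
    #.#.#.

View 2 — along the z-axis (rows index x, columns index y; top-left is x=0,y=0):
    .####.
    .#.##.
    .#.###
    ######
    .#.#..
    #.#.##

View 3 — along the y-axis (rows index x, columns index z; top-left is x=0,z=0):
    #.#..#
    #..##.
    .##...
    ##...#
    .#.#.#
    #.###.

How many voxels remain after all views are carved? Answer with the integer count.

43 voxels

initial block: 6^3 = 216
carve view 1 (along x, YZ-mask fill 20/36): 120 voxels remain
carve view 2 (along z, XY-mask fill 23/36): 82 voxels remain
carve view 3 (along y, XZ-mask fill 18/36): 43 voxels remain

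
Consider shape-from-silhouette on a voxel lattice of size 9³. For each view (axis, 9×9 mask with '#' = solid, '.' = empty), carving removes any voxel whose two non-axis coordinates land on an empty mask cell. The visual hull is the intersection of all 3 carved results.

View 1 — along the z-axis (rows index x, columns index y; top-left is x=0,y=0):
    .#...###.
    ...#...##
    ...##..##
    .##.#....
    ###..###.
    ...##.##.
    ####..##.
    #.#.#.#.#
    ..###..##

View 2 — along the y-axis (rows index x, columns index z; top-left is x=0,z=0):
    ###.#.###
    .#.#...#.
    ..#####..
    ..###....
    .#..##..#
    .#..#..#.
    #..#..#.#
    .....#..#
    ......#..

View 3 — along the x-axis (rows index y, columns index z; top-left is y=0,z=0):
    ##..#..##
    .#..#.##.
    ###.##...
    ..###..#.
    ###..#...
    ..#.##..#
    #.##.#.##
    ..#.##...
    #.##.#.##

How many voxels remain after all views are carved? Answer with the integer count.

start: 9×9×9 = 729 voxels
[1] z-view keeps 40 columns → grid now 360
[2] y-view keeps 32 columns → grid now 141
[3] x-view keeps 41 columns → grid now 67

67 voxels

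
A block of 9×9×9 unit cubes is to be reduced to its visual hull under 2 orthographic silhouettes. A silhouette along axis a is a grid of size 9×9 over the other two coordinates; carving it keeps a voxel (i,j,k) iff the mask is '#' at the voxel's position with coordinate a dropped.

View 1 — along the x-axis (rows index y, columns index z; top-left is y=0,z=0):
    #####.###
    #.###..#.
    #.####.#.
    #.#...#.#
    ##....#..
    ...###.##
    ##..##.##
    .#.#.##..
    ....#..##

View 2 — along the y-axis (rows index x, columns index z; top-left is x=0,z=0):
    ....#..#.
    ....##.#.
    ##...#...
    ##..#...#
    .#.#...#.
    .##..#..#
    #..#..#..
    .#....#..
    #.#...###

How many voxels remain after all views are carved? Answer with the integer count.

full grid |V| = 729
carve view 1 (along x, YZ-mask fill 44/81): 396 voxels remain
carve view 2 (along y, XZ-mask fill 29/81): 143 voxels remain

|visual hull| = 143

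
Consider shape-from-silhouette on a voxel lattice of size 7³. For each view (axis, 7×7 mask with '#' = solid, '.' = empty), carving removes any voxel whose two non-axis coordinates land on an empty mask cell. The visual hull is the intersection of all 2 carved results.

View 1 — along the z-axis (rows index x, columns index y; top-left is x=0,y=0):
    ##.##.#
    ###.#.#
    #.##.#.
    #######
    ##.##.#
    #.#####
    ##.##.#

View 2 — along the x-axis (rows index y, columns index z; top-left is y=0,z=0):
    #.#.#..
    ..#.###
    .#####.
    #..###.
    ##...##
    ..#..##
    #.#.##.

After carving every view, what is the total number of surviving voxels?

start: 7×7×7 = 343 voxels
after view 1 [z-axis, 37 of 49 cells solid] → remaining = 259
after view 2 [x-axis, 27 of 49 cells solid] → remaining = 142

142 voxels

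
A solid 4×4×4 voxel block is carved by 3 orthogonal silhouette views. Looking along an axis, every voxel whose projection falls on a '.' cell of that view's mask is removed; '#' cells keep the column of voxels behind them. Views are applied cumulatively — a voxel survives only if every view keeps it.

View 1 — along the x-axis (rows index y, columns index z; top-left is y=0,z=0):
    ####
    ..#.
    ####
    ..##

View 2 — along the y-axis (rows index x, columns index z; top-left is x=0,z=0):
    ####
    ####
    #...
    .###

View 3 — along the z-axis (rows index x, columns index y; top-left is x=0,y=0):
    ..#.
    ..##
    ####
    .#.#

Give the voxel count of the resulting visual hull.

15 voxels

full grid |V| = 64
after view 1 [x-axis, 11 of 16 cells solid] → remaining = 44
after view 2 [y-axis, 12 of 16 cells solid] → remaining = 33
after view 3 [z-axis, 9 of 16 cells solid] → remaining = 15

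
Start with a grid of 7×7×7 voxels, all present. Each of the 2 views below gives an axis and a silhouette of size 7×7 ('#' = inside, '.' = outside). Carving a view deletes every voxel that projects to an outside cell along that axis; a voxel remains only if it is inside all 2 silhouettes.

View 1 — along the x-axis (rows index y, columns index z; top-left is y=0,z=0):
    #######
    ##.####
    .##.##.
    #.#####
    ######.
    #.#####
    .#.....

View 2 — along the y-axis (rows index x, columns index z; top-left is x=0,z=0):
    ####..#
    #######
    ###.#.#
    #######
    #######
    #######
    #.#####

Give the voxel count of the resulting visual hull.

remaining voxels: 224

initial block: 7^3 = 343
  1. axis=0 (YZ plane), |mask|=36  ⇒  voxels=252
  2. axis=1 (XZ plane), |mask|=44  ⇒  voxels=224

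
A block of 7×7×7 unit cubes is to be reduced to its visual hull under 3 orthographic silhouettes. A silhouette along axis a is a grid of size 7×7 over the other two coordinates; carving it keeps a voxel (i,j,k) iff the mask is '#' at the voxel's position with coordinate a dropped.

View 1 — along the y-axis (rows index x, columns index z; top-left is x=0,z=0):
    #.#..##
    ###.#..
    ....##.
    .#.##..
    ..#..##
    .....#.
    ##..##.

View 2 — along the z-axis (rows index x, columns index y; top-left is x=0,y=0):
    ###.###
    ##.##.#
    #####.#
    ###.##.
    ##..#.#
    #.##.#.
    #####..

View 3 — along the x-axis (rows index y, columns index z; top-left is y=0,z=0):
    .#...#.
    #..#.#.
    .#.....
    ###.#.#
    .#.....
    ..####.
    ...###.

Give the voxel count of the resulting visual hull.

|visual hull| = 39

start: 7×7×7 = 343 voxels
V1 y: intersect with XZ mask (21 set) -- 147 left
V2 z: intersect with XY mask (35 set) -- 107 left
V3 x: intersect with YZ mask (19 set) -- 39 left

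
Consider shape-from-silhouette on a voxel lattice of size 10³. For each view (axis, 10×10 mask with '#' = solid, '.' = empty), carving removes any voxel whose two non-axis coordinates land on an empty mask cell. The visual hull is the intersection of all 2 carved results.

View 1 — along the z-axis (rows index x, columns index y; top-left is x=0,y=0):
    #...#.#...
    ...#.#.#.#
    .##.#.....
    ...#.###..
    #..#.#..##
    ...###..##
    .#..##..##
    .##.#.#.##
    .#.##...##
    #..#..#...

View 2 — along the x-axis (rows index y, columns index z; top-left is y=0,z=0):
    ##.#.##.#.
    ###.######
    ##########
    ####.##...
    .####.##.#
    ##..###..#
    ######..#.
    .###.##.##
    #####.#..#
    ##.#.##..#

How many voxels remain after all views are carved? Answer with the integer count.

before carving: 1000 voxels (10×10×10)
carve view 1 (along z, XY-mask fill 43/100): 430 voxels remain
carve view 2 (along x, YZ-mask fill 71/100): 295 voxels remain

voxel count = 295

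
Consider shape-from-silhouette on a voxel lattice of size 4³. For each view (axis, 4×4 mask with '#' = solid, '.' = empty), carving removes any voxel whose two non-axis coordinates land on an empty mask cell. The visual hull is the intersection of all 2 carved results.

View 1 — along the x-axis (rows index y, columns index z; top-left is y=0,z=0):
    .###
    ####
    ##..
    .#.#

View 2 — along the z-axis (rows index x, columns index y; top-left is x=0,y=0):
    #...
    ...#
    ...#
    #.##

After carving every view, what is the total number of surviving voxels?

initial block: 4^3 = 64
  1. axis=0 (YZ plane), |mask|=11  ⇒  voxels=44
  2. axis=2 (XY plane), |mask|=6  ⇒  voxels=14

voxel count = 14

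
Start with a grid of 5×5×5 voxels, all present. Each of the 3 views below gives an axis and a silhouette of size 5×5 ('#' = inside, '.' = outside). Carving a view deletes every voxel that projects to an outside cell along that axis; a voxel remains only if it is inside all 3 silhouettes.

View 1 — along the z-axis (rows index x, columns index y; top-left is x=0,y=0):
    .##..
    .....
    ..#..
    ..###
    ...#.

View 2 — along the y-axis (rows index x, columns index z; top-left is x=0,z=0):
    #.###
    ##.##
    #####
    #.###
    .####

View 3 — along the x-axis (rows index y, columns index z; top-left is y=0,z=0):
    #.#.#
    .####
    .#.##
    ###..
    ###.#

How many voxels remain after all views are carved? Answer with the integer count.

voxel count = 17

full grid |V| = 125
carve view 1 (along z, XY-mask fill 7/25): 35 voxels remain
carve view 2 (along y, XZ-mask fill 21/25): 29 voxels remain
carve view 3 (along x, YZ-mask fill 17/25): 17 voxels remain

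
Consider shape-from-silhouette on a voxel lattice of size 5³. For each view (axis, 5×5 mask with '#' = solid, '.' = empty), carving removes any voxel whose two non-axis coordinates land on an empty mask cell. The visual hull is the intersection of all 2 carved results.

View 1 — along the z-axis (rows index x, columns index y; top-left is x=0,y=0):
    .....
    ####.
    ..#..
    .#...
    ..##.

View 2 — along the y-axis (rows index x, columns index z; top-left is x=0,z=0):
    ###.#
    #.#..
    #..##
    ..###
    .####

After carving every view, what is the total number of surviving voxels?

initial block: 5^3 = 125
step 1: project along z, AND mask (8/25) → |grid| = 40
step 2: project along y, AND mask (16/25) → |grid| = 22

voxel count = 22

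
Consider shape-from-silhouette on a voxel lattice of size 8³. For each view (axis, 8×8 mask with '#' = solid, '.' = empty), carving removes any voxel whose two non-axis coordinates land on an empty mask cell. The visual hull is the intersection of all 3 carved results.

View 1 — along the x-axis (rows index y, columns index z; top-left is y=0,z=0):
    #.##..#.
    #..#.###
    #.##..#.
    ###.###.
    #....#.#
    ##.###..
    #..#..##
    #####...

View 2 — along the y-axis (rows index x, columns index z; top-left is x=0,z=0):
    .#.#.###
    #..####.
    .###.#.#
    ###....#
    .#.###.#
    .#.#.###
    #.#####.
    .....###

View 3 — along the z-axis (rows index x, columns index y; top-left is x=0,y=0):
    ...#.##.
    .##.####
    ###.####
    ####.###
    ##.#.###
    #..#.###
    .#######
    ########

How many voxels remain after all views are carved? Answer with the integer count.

remaining voxels: 128

start: 8×8×8 = 512 voxels
step 1: project along x, AND mask (36/64) → |grid| = 288
step 2: project along y, AND mask (38/64) → |grid| = 167
step 3: project along z, AND mask (49/64) → |grid| = 128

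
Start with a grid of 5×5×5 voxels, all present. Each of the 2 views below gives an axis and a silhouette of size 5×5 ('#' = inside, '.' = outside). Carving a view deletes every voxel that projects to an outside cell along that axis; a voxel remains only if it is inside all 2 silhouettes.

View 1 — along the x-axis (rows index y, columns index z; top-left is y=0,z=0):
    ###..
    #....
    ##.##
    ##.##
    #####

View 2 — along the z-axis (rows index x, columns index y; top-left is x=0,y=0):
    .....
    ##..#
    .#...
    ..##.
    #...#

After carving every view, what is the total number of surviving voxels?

26 voxels

initial block: 5^3 = 125
  1. axis=0 (YZ plane), |mask|=17  ⇒  voxels=85
  2. axis=2 (XY plane), |mask|=8  ⇒  voxels=26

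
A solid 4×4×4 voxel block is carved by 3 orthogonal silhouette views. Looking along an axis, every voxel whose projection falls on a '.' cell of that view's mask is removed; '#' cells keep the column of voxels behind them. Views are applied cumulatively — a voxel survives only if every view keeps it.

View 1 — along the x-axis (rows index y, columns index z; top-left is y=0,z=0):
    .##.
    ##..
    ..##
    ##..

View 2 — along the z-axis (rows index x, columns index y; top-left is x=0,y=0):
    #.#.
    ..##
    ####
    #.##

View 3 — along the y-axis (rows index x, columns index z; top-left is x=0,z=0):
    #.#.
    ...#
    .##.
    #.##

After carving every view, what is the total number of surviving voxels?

remaining voxels: 12

full grid |V| = 64
  1. axis=0 (YZ plane), |mask|=8  ⇒  voxels=32
  2. axis=2 (XY plane), |mask|=11  ⇒  voxels=22
  3. axis=1 (XZ plane), |mask|=8  ⇒  voxels=12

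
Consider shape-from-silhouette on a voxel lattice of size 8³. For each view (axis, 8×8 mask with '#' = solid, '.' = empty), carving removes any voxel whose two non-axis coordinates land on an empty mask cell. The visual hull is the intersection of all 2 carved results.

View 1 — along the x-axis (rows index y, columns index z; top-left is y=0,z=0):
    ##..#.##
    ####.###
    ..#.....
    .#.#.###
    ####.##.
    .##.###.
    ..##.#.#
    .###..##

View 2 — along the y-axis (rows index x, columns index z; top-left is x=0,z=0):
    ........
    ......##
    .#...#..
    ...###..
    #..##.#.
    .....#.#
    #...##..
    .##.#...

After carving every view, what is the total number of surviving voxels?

start: 8×8×8 = 512 voxels
V1 x: intersect with YZ mask (38 set) -- 304 left
V2 y: intersect with XZ mask (19 set) -- 84 left

|visual hull| = 84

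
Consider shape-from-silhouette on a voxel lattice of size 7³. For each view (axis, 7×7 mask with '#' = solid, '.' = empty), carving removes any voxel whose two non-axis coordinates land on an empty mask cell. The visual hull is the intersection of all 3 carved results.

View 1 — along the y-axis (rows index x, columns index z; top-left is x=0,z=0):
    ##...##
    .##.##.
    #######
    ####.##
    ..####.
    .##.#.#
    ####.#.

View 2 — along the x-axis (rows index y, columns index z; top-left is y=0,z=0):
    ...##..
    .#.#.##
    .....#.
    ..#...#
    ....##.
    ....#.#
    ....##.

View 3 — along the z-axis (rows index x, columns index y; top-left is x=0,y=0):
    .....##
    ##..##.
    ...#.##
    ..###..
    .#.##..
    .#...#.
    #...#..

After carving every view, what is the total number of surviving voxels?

full grid |V| = 343
carve view 1 (along y, XZ-mask fill 34/49): 238 voxels remain
carve view 2 (along x, YZ-mask fill 15/49): 72 voxels remain
carve view 3 (along z, XY-mask fill 19/49): 29 voxels remain

29 voxels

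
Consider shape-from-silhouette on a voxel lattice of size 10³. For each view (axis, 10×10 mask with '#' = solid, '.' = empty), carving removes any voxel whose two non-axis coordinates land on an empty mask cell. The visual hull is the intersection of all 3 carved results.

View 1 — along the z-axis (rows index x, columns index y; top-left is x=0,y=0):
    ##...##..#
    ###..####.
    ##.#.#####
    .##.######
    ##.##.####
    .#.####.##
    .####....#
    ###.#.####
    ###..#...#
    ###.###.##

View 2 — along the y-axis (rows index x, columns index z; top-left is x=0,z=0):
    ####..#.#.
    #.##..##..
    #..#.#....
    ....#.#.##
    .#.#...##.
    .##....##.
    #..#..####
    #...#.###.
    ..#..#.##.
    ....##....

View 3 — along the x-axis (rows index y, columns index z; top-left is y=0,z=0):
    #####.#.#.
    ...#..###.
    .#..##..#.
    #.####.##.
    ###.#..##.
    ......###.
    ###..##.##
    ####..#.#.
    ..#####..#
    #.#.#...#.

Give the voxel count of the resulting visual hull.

161 voxels

full grid |V| = 1000
after view 1 [z-axis, 69 of 100 cells solid] → remaining = 690
after view 2 [y-axis, 43 of 100 cells solid] → remaining = 287
after view 3 [x-axis, 54 of 100 cells solid] → remaining = 161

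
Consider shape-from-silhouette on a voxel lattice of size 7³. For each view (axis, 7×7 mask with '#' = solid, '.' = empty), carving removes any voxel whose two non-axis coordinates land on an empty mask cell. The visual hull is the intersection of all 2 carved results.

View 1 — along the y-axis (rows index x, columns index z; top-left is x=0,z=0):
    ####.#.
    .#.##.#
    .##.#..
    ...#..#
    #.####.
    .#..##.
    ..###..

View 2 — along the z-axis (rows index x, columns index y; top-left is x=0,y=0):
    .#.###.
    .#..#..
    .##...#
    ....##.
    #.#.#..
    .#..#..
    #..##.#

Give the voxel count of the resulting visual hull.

before carving: 343 voxels (7×7×7)
after view 1 [y-axis, 25 of 49 cells solid] → remaining = 175
after view 2 [z-axis, 20 of 49 cells solid] → remaining = 74

|visual hull| = 74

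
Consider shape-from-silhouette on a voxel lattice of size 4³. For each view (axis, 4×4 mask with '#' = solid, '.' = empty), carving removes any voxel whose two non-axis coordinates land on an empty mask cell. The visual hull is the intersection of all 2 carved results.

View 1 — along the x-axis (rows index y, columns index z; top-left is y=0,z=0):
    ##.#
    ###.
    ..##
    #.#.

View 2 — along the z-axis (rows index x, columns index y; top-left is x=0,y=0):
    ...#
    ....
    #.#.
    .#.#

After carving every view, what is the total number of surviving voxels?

remaining voxels: 12

start: 4×4×4 = 64 voxels
carve view 1 (along x, YZ-mask fill 10/16): 40 voxels remain
carve view 2 (along z, XY-mask fill 5/16): 12 voxels remain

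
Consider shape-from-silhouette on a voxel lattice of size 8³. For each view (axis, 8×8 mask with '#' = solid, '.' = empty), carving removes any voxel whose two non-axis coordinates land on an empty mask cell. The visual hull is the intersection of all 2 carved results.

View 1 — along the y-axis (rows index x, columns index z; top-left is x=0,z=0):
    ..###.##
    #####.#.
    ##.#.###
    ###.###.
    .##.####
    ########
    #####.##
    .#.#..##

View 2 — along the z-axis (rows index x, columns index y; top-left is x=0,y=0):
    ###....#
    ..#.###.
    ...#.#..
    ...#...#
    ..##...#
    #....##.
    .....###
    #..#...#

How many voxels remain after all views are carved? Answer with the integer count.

full grid |V| = 512
[1] y-view keeps 48 columns → grid now 384
[2] z-view keeps 24 columns → grid now 143

remaining voxels: 143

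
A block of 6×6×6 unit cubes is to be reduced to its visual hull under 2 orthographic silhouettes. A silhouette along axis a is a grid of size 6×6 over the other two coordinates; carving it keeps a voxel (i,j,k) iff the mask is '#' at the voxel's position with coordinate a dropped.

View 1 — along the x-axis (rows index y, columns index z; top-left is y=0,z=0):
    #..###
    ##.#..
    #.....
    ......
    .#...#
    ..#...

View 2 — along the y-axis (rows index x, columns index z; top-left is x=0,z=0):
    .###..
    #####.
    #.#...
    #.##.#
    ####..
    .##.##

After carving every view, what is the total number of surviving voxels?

full grid |V| = 216
step 1: project along x, AND mask (11/36) → |grid| = 66
step 2: project along y, AND mask (22/36) → |grid| = 40

remaining voxels: 40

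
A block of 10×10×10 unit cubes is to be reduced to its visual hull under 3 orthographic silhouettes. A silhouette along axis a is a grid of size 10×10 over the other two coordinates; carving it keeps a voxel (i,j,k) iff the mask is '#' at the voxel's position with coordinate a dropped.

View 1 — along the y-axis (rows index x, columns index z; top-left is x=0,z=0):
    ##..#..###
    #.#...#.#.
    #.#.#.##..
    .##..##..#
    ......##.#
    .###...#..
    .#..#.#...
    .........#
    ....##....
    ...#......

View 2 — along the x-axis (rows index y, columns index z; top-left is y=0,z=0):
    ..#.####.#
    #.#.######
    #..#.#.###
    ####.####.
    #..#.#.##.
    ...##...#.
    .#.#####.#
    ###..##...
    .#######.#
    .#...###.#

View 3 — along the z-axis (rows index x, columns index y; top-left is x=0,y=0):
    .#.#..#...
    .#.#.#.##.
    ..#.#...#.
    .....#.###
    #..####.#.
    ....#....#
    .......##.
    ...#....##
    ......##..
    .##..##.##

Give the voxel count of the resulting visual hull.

start: 10×10×10 = 1000 voxels
after view 1 [y-axis, 34 of 100 cells solid] → remaining = 340
after view 2 [x-axis, 61 of 100 cells solid] → remaining = 206
after view 3 [z-axis, 36 of 100 cells solid] → remaining = 78

remaining voxels: 78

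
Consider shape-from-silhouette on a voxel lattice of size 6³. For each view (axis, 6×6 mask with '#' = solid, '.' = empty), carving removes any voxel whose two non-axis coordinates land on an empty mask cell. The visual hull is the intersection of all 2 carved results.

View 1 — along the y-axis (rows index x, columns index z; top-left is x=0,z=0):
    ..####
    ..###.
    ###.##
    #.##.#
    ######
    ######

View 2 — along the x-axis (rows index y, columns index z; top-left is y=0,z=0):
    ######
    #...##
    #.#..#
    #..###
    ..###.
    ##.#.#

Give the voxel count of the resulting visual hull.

initial block: 6^3 = 216
V1 y: intersect with XZ mask (28 set) -- 168 left
V2 x: intersect with YZ mask (23 set) -- 109 left

109 voxels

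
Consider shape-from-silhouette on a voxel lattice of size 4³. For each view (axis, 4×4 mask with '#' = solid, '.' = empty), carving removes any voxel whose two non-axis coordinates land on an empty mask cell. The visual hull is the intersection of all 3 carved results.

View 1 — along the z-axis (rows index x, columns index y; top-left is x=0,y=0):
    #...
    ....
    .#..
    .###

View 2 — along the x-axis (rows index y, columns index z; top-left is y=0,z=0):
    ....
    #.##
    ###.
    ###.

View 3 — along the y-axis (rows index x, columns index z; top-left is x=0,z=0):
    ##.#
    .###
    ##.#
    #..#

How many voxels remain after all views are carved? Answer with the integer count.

start: 4×4×4 = 64 voxels
carve view 1 (along z, XY-mask fill 5/16): 20 voxels remain
carve view 2 (along x, YZ-mask fill 9/16): 12 voxels remain
carve view 3 (along y, XZ-mask fill 11/16): 6 voxels remain

remaining voxels: 6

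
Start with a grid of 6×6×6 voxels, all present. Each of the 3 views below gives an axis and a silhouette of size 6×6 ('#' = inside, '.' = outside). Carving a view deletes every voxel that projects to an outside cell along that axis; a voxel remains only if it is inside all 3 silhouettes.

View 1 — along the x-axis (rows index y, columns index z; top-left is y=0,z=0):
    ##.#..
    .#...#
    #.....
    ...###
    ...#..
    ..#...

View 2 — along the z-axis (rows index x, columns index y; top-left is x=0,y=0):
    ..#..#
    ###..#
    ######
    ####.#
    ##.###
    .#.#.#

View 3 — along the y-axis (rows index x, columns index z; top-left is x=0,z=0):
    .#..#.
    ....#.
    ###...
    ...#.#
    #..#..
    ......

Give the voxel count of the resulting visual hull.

before carving: 216 voxels (6×6×6)
  1. axis=0 (YZ plane), |mask|=11  ⇒  voxels=66
  2. axis=2 (XY plane), |mask|=25  ⇒  voxels=46
  3. axis=1 (XZ plane), |mask|=10  ⇒  voxels=13

13 voxels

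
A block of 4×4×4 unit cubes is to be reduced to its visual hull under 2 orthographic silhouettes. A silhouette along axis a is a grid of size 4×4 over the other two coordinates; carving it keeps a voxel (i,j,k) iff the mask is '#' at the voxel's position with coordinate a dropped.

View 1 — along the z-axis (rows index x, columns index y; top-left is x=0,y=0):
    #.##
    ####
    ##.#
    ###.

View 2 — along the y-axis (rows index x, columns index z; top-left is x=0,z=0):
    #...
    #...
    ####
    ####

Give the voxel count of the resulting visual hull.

start: 4×4×4 = 64 voxels
after view 1 [z-axis, 13 of 16 cells solid] → remaining = 52
after view 2 [y-axis, 10 of 16 cells solid] → remaining = 31

remaining voxels: 31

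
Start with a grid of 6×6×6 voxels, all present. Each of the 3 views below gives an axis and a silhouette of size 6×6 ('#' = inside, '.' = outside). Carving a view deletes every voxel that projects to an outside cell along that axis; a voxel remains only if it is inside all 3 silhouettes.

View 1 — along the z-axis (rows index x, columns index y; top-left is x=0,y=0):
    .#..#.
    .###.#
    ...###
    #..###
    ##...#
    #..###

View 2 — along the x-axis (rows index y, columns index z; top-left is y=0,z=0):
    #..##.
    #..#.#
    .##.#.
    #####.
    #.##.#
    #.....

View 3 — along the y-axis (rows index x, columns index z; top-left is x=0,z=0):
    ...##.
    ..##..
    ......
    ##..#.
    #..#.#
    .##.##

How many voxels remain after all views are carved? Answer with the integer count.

start: 6×6×6 = 216 voxels
[1] z-view keeps 20 columns → grid now 120
[2] x-view keeps 19 columns → grid now 62
[3] y-view keeps 14 columns → grid now 25

voxel count = 25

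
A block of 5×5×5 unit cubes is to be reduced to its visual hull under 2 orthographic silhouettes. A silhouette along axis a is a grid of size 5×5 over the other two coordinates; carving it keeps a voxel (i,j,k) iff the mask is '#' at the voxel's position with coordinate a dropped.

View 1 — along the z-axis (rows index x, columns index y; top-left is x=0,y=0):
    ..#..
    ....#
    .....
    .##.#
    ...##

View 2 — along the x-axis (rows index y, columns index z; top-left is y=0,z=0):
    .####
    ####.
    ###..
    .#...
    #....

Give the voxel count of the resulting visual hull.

remaining voxels: 14

full grid |V| = 125
  1. axis=2 (XY plane), |mask|=7  ⇒  voxels=35
  2. axis=0 (YZ plane), |mask|=13  ⇒  voxels=14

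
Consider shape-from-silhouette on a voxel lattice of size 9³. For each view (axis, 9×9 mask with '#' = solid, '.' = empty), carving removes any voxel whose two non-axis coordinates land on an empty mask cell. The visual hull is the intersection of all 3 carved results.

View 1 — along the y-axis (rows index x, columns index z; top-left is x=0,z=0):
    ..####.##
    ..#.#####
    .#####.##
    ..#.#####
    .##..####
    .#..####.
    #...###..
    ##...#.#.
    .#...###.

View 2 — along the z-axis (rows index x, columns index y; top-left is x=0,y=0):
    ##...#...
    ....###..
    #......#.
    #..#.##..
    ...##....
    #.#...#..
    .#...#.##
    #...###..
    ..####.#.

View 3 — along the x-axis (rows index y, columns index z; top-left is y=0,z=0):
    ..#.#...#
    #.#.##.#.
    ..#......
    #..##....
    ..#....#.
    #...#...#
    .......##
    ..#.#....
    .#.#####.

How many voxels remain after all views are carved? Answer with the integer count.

|visual hull| = 45

start: 9×9×9 = 729 voxels
  1. axis=1 (XZ plane), |mask|=48  ⇒  voxels=432
  2. axis=2 (XY plane), |mask|=30  ⇒  voxels=153
  3. axis=0 (YZ plane), |mask|=27  ⇒  voxels=45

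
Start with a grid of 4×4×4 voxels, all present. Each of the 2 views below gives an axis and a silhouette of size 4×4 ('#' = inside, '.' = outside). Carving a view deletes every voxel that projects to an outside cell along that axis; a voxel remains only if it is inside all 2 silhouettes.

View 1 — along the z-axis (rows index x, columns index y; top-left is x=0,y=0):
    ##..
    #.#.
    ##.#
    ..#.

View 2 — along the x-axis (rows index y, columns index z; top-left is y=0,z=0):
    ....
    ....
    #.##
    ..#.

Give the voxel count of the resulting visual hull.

initial block: 4^3 = 64
carve view 1 (along z, XY-mask fill 8/16): 32 voxels remain
carve view 2 (along x, YZ-mask fill 4/16): 7 voxels remain

|visual hull| = 7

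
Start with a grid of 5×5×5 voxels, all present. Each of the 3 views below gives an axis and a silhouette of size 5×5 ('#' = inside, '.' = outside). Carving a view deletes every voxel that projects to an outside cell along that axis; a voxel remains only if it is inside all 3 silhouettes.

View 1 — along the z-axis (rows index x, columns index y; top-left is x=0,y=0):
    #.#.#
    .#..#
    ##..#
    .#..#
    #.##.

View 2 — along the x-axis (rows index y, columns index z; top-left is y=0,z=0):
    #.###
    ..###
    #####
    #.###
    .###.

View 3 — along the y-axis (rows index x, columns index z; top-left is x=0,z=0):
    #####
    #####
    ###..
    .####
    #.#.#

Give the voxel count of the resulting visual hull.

start: 5×5×5 = 125 voxels
after view 1 [z-axis, 13 of 25 cells solid] → remaining = 65
after view 2 [x-axis, 19 of 25 cells solid] → remaining = 47
after view 3 [y-axis, 20 of 25 cells solid] → remaining = 38

|visual hull| = 38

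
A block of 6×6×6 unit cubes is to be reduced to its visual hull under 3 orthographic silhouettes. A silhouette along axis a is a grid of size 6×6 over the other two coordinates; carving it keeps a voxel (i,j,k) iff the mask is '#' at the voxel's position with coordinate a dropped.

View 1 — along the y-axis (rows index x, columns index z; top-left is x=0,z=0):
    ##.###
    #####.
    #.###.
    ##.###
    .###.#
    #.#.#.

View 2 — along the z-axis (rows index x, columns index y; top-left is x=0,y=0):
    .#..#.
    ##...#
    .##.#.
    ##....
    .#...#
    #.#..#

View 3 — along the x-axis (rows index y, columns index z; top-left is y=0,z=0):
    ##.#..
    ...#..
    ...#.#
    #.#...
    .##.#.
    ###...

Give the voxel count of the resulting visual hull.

initial block: 6^3 = 216
[1] y-view keeps 26 columns → grid now 156
[2] z-view keeps 15 columns → grid now 64
[3] x-view keeps 14 columns → grid now 24

remaining voxels: 24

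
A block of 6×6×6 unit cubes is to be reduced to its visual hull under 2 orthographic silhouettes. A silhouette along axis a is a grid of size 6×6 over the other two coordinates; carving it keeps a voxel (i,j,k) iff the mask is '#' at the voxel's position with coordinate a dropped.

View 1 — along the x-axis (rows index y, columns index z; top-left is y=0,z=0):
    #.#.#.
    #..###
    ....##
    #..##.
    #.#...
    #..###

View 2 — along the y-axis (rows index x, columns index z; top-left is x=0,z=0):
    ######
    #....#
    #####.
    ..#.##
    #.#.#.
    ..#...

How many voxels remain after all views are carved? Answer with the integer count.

remaining voxels: 65

initial block: 6^3 = 216
after view 1 [x-axis, 18 of 36 cells solid] → remaining = 108
after view 2 [y-axis, 20 of 36 cells solid] → remaining = 65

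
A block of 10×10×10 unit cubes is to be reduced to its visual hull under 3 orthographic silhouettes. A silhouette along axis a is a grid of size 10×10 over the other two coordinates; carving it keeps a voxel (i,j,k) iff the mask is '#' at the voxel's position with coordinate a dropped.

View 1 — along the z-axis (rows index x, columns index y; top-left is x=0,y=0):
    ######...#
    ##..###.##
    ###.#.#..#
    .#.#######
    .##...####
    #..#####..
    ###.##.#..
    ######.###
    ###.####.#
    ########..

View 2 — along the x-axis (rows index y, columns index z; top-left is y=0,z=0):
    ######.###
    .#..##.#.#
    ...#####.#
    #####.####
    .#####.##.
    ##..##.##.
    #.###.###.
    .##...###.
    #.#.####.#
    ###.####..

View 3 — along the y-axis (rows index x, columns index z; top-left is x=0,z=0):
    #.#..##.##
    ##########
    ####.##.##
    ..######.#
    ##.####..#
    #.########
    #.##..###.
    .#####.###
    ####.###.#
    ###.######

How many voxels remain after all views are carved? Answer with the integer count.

remaining voxels: 362

full grid |V| = 1000
step 1: project along z, AND mask (71/100) → |grid| = 710
step 2: project along x, AND mask (68/100) → |grid| = 476
step 3: project along y, AND mask (78/100) → |grid| = 362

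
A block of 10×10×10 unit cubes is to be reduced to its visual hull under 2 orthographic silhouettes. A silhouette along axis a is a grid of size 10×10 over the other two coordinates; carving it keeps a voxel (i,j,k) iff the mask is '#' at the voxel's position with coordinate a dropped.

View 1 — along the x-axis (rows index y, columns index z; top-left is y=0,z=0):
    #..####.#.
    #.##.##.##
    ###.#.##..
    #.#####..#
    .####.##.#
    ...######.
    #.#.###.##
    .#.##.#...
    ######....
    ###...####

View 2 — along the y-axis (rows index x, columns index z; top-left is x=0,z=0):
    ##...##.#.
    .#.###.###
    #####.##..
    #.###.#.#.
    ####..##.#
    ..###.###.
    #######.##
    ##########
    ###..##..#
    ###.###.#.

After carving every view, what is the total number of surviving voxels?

voxel count = 454

before carving: 1000 voxels (10×10×10)
carve view 1 (along x, YZ-mask fill 63/100): 630 voxels remain
carve view 2 (along y, XZ-mask fill 70/100): 454 voxels remain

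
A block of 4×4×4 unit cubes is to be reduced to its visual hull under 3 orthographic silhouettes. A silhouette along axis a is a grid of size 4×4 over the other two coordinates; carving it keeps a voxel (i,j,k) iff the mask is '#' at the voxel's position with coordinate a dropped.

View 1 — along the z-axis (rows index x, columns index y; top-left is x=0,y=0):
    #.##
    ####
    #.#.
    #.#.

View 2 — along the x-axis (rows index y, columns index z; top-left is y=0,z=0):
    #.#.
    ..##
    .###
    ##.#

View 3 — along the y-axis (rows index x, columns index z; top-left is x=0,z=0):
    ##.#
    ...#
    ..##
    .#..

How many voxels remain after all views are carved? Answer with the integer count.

remaining voxels: 13

initial block: 4^3 = 64
after view 1 [z-axis, 11 of 16 cells solid] → remaining = 44
after view 2 [x-axis, 10 of 16 cells solid] → remaining = 28
after view 3 [y-axis, 7 of 16 cells solid] → remaining = 13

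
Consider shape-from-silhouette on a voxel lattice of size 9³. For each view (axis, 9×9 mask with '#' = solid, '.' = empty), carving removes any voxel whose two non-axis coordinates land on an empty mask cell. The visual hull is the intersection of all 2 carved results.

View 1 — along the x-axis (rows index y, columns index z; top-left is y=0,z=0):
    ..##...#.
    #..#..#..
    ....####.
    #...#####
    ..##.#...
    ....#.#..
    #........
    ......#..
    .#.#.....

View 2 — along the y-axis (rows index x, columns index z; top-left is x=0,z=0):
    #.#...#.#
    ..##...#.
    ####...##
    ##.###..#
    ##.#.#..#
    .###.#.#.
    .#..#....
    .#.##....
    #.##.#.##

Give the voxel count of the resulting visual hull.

before carving: 729 voxels (9×9×9)
after view 1 [x-axis, 25 of 81 cells solid] → remaining = 225
after view 2 [y-axis, 40 of 81 cells solid] → remaining = 102

voxel count = 102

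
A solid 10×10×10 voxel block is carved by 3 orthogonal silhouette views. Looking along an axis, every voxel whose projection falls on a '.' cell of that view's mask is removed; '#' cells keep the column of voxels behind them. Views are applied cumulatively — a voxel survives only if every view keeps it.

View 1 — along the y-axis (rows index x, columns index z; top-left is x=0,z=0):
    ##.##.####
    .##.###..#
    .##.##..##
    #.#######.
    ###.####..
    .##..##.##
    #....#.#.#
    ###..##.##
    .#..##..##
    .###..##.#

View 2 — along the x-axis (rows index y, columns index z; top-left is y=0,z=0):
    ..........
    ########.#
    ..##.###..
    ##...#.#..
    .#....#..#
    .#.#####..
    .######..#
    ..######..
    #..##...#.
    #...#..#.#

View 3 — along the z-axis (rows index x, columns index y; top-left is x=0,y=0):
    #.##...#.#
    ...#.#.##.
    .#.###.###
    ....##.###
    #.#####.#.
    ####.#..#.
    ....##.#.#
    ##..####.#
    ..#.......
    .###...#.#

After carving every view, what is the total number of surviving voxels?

|visual hull| = 148

initial block: 10^3 = 1000
step 1: project along y, AND mask (63/100) → |grid| = 630
step 2: project along x, AND mask (48/100) → |grid| = 300
step 3: project along z, AND mask (51/100) → |grid| = 148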